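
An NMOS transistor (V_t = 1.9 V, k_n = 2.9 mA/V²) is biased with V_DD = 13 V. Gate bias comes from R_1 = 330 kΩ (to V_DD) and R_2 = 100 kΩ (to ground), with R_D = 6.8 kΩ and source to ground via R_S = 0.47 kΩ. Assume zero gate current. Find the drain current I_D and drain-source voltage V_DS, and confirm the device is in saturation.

I_D ≈ 0.8 mA, V_DS ≈ 7.1 V

V_G = V_DD·R_2/(R_1+R_2) = 13×100/430 = 3.02 V.
Assume saturation: I_D = (k_n/2)(V_GS − V_t)² with V_GS = V_G − I_D·R_S = 3.02 − 0.47·I_D.
Substituting gives 0.32·I_D² − 2.53·I_D + 1.83 = 0, with roots I_D = 0.805 or 7.1 mA.
The root I_D = 7.1 mA gives V_GS = -0.312 V ≤ V_t, so take I_D = 0.805 mA.
Then V_GS = 2.65 V and V_DS = V_DD − I_D(R_D+R_S) = 13 − 0.805×7.27 = 7.15 V.
Saturation requires V_DS ≥ V_GS − V_t = 0.745 V; 7.15 ≥ 0.745 ✓.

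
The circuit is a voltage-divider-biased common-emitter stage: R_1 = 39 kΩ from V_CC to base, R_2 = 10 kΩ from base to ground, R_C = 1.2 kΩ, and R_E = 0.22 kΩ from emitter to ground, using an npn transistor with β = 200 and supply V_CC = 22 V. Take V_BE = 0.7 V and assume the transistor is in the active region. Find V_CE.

Thevenize the base divider: V_Th = V_CC·R_2/(R_1+R_2) = 22×10/49 = 4.49 V, R_Th = R_1‖R_2 = 7.96 kΩ.
Base-emitter loop: V_Th = I_B·R_Th + V_BE + (β+1)I_B·R_E, so I_B = (4.49 − 0.7) / (7.96 + 201×0.22) = 0.0726 mA.
I_C = β·I_B = 200×0.0726 = 14.5 mA, and I_E = (β+1)I_B = 14.6 mA.
V_CE = V_CC − I_C·R_C − I_E·R_E = 22 − 14.5×1.2 − 14.6×0.22 = 1.36 V.
V_CE = 1.36 V > 0.2 V confirms active-region operation.

V_CE ≈ 1.4 V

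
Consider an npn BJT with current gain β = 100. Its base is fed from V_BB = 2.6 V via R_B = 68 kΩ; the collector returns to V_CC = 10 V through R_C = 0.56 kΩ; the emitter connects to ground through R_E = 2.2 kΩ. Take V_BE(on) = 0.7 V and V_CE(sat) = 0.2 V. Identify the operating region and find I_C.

Assume active. Base-emitter loop: I_B = (V_BB − V_BE)/(R_B + (β+1)R_E) = (2.6 − 0.7)/(68 + 101×2.2) = 0.00655 mA.
I_C = β·I_B = 100×0.00655 = 0.655 mA.
V_CE = V_CC − I_C·R_C − I_E·R_E = 10 − 0.655×0.56 − 0.661×2.2 = 8.18 V > V_CE(sat), so the active-region assumption holds.

active; I_C ≈ 0.65 mA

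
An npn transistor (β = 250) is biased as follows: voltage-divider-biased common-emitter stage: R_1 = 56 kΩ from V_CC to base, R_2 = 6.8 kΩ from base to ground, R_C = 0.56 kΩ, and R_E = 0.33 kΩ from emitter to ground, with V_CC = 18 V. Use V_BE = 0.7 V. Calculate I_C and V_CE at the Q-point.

I_C ≈ 3.5 mA, V_CE ≈ 15 V

Thevenize the base divider: V_Th = V_CC·R_2/(R_1+R_2) = 18×6.8/62.8 = 1.95 V, R_Th = R_1‖R_2 = 6.06 kΩ.
Base-emitter loop: V_Th = I_B·R_Th + V_BE + (β+1)I_B·R_E, so I_B = (1.95 − 0.7) / (6.06 + 251×0.33) = 0.0141 mA.
I_C = β·I_B = 250×0.0141 = 3.51 mA, and I_E = (β+1)I_B = 3.53 mA.
V_CE = V_CC − I_C·R_C − I_E·R_E = 18 − 3.51×0.56 − 3.53×0.33 = 14.9 V.
V_CE = 14.9 V > 0.2 V confirms active-region operation.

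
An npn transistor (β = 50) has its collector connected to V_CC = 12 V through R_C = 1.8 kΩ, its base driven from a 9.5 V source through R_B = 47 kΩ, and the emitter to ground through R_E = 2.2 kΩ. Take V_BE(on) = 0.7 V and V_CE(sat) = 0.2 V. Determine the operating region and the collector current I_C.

Assume active. Base-emitter loop: I_B = (V_BB − V_BE)/(R_B + (β+1)R_E) = (9.5 − 0.7)/(47 + 51×2.2) = 0.0553 mA.
I_C = β·I_B = 50×0.0553 = 2.76 mA.
V_CE = V_CC − I_C·R_C − I_E·R_E = 12 − 2.76×1.8 − 2.82×2.2 = 0.823 V > V_CE(sat), so the active-region assumption holds.

active; I_C ≈ 2.8 mA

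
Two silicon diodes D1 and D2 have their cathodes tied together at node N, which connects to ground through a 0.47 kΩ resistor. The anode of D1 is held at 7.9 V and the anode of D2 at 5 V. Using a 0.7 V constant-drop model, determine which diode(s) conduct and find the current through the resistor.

Only D1 conducts; I_R ≈ 15 mA

Assume both conduct. Then node N would need to be at both 7.9−0.7 = 7.2 V and 5−0.7 = 4.3 V, which is impossible.
Assume only D1 conducts: V_N = 7.9 − 0.7 = 7.2 V, so I_R = 7.2/0.47 = 15.3 mA.
Check D2: its anode-to-cathode voltage is 5 − 7.2 = -2.2 V < 0.7 V, so it is off. The assumption is consistent.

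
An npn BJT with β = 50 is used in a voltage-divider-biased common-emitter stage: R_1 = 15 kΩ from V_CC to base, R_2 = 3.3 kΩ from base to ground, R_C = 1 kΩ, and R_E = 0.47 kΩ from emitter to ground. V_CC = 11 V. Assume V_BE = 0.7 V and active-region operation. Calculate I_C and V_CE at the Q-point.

I_C ≈ 2.4 mA, V_CE ≈ 7.4 V

Thevenize the base divider: V_Th = V_CC·R_2/(R_1+R_2) = 11×3.3/18.3 = 1.98 V, R_Th = R_1‖R_2 = 2.7 kΩ.
Base-emitter loop: V_Th = I_B·R_Th + V_BE + (β+1)I_B·R_E, so I_B = (1.98 − 0.7) / (2.7 + 51×0.47) = 0.0481 mA.
I_C = β·I_B = 50×0.0481 = 2.41 mA, and I_E = (β+1)I_B = 2.45 mA.
V_CE = V_CC − I_C·R_C − I_E·R_E = 11 − 2.41×1 − 2.45×0.47 = 7.44 V.
V_CE = 7.44 V > 0.2 V confirms active-region operation.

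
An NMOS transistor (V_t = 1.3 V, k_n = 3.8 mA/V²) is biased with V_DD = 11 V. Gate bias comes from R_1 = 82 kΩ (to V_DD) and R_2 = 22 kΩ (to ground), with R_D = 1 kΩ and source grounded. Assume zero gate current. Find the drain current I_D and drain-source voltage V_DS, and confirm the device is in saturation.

V_G = V_DD·R_2/(R_1+R_2) = 11×22/104 = 2.33 V. With the source grounded, V_GS = V_G = 2.33 V.
Assume saturation: I_D = (k_n/2)(V_GS − V_t)² = (3.8/2)×(2.33 − 1.3)² = 1.9×1.03² = 2 mA.
V_DS = V_DD − I_D·R_D = 11 − 2×1 = 9 V.
Saturation requires V_DS ≥ V_GS − V_t = 1.03 V; 9 ≥ 1.03 ✓.

I_D ≈ 2 mA, V_DS ≈ 9 V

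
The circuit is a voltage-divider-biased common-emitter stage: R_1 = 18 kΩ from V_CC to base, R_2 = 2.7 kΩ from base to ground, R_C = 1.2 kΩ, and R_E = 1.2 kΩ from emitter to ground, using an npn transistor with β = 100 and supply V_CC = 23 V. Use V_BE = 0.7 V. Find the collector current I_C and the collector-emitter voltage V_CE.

Thevenize the base divider: V_Th = V_CC·R_2/(R_1+R_2) = 23×2.7/20.7 = 3 V, R_Th = R_1‖R_2 = 2.35 kΩ.
Base-emitter loop: V_Th = I_B·R_Th + V_BE + (β+1)I_B·R_E, so I_B = (3 − 0.7) / (2.35 + 101×1.2) = 0.0186 mA.
I_C = β·I_B = 100×0.0186 = 1.86 mA, and I_E = (β+1)I_B = 1.88 mA.
V_CE = V_CC − I_C·R_C − I_E·R_E = 23 − 1.86×1.2 − 1.88×1.2 = 18.5 V.
V_CE = 18.5 V > 0.2 V confirms active-region operation.

I_C ≈ 1.9 mA, V_CE ≈ 19 V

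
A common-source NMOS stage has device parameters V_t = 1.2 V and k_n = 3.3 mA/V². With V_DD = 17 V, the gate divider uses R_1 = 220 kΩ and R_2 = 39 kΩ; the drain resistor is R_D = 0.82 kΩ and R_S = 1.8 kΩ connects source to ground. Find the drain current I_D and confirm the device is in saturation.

V_G = V_DD·R_2/(R_1+R_2) = 17×39/259 = 2.56 V.
Assume saturation: I_D = (k_n/2)(V_GS − V_t)² with V_GS = V_G − I_D·R_S = 2.56 − 1.8·I_D.
Substituting gives 5.35·I_D² − 9.08·I_D + 3.05 = 0, with roots I_D = 0.462 or 1.24 mA.
The root I_D = 1.24 mA gives V_GS = 0.334 V ≤ V_t, so take I_D = 0.462 mA.
Then V_GS = 1.73 V and V_DS = V_DD − I_D(R_D+R_S) = 17 − 0.462×2.62 = 15.8 V.
Saturation requires V_DS ≥ V_GS − V_t = 0.529 V; 15.8 ≥ 0.529 ✓.

I_D ≈ 0.46 mA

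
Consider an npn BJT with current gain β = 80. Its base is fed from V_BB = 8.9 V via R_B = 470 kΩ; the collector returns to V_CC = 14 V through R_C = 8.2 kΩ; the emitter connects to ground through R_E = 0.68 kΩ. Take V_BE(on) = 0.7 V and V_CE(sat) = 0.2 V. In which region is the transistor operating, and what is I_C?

active; I_C ≈ 1.2 mA

Assume active. Base-emitter loop: I_B = (V_BB − V_BE)/(R_B + (β+1)R_E) = (8.9 − 0.7)/(470 + 81×0.68) = 0.0156 mA.
I_C = β·I_B = 80×0.0156 = 1.25 mA.
V_CE = V_CC − I_C·R_C − I_E·R_E = 14 − 1.25×8.2 − 1.26×0.68 = 2.9 V > V_CE(sat), so the active-region assumption holds.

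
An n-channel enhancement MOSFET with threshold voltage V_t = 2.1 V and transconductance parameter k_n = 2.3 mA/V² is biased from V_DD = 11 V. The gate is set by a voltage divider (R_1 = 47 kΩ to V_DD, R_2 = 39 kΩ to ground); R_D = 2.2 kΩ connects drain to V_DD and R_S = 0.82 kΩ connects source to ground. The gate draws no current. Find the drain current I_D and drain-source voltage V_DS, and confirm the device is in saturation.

I_D ≈ 1.9 mA, V_DS ≈ 5.1 V

V_G = V_DD·R_2/(R_1+R_2) = 11×39/86 = 4.99 V.
Assume saturation: I_D = (k_n/2)(V_GS − V_t)² with V_GS = V_G − I_D·R_S = 4.99 − 0.82·I_D.
Substituting gives 0.773·I_D² − 6.45·I_D + 9.59 = 0, with roots I_D = 1.94 or 6.4 mA.
The root I_D = 6.4 mA gives V_GS = -0.259 V ≤ V_t, so take I_D = 1.94 mA.
Then V_GS = 3.4 V and V_DS = V_DD − I_D(R_D+R_S) = 11 − 1.94×3.02 = 5.14 V.
Saturation requires V_DS ≥ V_GS − V_t = 1.3 V; 5.14 ≥ 1.3 ✓.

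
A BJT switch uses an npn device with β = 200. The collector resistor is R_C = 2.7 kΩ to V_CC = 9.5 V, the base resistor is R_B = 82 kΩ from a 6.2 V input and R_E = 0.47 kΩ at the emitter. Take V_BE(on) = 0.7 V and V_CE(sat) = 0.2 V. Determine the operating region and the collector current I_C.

Assume active: I_B = (6.2 − 0.7)/(82 + 201×0.47) = 0.0312 mA, I_C = β·I_B = 6.23 mA.
Then V_CE = 9.5 − 6.23×2.7 − 6.26×0.47 = -10.3 V < 0.2 V — the active assumption fails.
Re-solve with V_CE = 0.2 V. KCL at the emitter: V_E/R_E = (V_BB−0.7−V_E)/R_B + (V_CC−0.2−V_E)/R_C, giving V_E = 1.4 V.
I_C = (V_CC − 0.2 − V_E)/R_C = (9.3 − 1.4)/2.7 = 2.93 mA.
Check: I_B = (5.5 − 1.4)/82 = 0.05 mA, and β·I_B = 10 mA > I_C, confirming saturation.

saturation; I_C ≈ 2.9 mA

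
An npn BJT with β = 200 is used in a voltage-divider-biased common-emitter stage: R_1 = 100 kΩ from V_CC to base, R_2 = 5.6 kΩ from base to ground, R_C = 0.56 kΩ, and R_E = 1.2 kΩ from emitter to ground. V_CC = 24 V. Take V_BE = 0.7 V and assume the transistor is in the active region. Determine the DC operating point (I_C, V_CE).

Thevenize the base divider: V_Th = V_CC·R_2/(R_1+R_2) = 24×5.6/106 = 1.27 V, R_Th = R_1‖R_2 = 5.3 kΩ.
Base-emitter loop: V_Th = I_B·R_Th + V_BE + (β+1)I_B·R_E, so I_B = (1.27 − 0.7) / (5.3 + 201×1.2) = 0.00232 mA.
I_C = β·I_B = 200×0.00232 = 0.465 mA, and I_E = (β+1)I_B = 0.467 mA.
V_CE = V_CC − I_C·R_C − I_E·R_E = 24 − 0.465×0.56 − 0.467×1.2 = 23.2 V.
V_CE = 23.2 V > 0.2 V confirms active-region operation.

I_C ≈ 0.46 mA, V_CE ≈ 23 V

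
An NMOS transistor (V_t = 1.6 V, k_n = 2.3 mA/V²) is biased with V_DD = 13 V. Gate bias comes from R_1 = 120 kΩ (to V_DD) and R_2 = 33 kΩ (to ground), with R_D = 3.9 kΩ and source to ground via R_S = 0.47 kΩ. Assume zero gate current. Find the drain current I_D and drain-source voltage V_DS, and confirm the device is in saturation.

I_D ≈ 0.79 mA, V_DS ≈ 9.5 V

V_G = V_DD·R_2/(R_1+R_2) = 13×33/153 = 2.8 V.
Assume saturation: I_D = (k_n/2)(V_GS − V_t)² with V_GS = V_G − I_D·R_S = 2.8 − 0.47·I_D.
Substituting gives 0.254·I_D² − 2.3·I_D + 1.67 = 0, with roots I_D = 0.794 or 8.27 mA.
The root I_D = 8.27 mA gives V_GS = -1.08 V ≤ V_t, so take I_D = 0.794 mA.
Then V_GS = 2.43 V and V_DS = V_DD − I_D(R_D+R_S) = 13 − 0.794×4.37 = 9.53 V.
Saturation requires V_DS ≥ V_GS − V_t = 0.831 V; 9.53 ≥ 0.831 ✓.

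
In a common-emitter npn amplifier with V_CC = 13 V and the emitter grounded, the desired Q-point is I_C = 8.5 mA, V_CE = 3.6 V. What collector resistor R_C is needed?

R_C ≈ 1.1 kΩ

Collector loop: V_CC = I_C·R_C + V_CE.
R_C = (V_CC − V_CE)/I_C = (13 − 3.6)/8.5 = 1.11 kΩ.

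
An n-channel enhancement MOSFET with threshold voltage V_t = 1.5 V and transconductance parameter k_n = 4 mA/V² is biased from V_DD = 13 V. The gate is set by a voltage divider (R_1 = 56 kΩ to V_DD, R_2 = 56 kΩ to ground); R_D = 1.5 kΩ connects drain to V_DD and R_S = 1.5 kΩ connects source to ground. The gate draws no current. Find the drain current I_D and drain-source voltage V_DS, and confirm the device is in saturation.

I_D ≈ 2.6 mA, V_DS ≈ 5.3 V

V_G = V_DD·R_2/(R_1+R_2) = 13×56/112 = 6.5 V.
Assume saturation: I_D = (k_n/2)(V_GS − V_t)² with V_GS = V_G − I_D·R_S = 6.5 − 1.5·I_D.
Substituting gives 4.5·I_D² − 31·I_D + 50 = 0, with roots I_D = 2.58 or 4.31 mA.
The root I_D = 4.31 mA gives V_GS = 0.0316 V ≤ V_t, so take I_D = 2.58 mA.
Then V_GS = 2.64 V and V_DS = V_DD − I_D(R_D+R_S) = 13 − 2.58×3 = 5.27 V.
Saturation requires V_DS ≥ V_GS − V_t = 1.14 V; 5.27 ≥ 1.14 ✓.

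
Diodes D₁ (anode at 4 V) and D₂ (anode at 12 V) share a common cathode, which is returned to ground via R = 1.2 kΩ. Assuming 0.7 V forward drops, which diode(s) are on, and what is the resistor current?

Only D₂ conducts; I_R ≈ 9.4 mA

Assume both conduct. Then node N would need to be at both 4−0.7 = 3.3 V and 12−0.7 = 11.3 V, which is impossible.
Assume only D₂ conducts: V_N = 12 − 0.7 = 11.3 V, so I_R = 11.3/1.2 = 9.42 mA.
Check D₁: its anode-to-cathode voltage is 4 − 11.3 = -7.3 V < 0.7 V, so it is off. The assumption is consistent.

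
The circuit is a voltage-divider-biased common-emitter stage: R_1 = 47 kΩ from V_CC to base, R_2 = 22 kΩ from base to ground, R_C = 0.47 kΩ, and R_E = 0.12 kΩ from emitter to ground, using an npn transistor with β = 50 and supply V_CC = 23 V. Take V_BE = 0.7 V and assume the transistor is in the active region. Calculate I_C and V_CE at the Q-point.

I_C ≈ 16 mA, V_CE ≈ 14 V

Thevenize the base divider: V_Th = V_CC·R_2/(R_1+R_2) = 23×22/69 = 7.33 V, R_Th = R_1‖R_2 = 15 kΩ.
Base-emitter loop: V_Th = I_B·R_Th + V_BE + (β+1)I_B·R_E, so I_B = (7.33 − 0.7) / (15 + 51×0.12) = 0.314 mA.
I_C = β·I_B = 50×0.314 = 15.7 mA, and I_E = (β+1)I_B = 16 mA.
V_CE = V_CC − I_C·R_C − I_E·R_E = 23 − 15.7×0.47 − 16×0.12 = 13.7 V.
V_CE = 13.7 V > 0.2 V confirms active-region operation.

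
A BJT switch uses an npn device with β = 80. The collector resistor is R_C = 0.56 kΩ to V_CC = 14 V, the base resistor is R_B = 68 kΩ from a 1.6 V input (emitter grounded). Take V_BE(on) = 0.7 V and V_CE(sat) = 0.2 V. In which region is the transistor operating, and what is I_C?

active; I_C ≈ 1.1 mA

Assume active. Base-emitter loop: I_B = (V_BB − V_BE)/R_B = (1.6 − 0.7)/68 = 0.0132 mA.
I_C = β·I_B = 80×0.0132 = 1.06 mA.
V_CE = V_CC − I_C·R_C = 14 − 1.06×0.56 = 13.4 V > V_CE(sat), so the active-region assumption holds.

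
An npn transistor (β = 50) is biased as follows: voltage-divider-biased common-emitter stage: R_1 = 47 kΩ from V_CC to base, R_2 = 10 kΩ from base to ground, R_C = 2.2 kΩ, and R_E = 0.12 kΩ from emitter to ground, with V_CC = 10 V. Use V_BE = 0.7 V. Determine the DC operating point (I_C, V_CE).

I_C ≈ 3.7 mA, V_CE ≈ 1.5 V

Thevenize the base divider: V_Th = V_CC·R_2/(R_1+R_2) = 10×10/57 = 1.75 V, R_Th = R_1‖R_2 = 8.25 kΩ.
Base-emitter loop: V_Th = I_B·R_Th + V_BE + (β+1)I_B·R_E, so I_B = (1.75 − 0.7) / (8.25 + 51×0.12) = 0.0734 mA.
I_C = β·I_B = 50×0.0734 = 3.67 mA, and I_E = (β+1)I_B = 3.74 mA.
V_CE = V_CC − I_C·R_C − I_E·R_E = 10 − 3.67×2.2 − 3.74×0.12 = 1.48 V.
V_CE = 1.48 V > 0.2 V confirms active-region operation.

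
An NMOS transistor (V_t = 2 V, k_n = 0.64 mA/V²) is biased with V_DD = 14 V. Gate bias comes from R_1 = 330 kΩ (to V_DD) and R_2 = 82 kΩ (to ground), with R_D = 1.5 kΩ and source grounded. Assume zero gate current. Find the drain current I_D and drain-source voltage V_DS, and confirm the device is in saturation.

V_G = V_DD·R_2/(R_1+R_2) = 14×82/412 = 2.79 V. With the source grounded, V_GS = V_G = 2.79 V.
Assume saturation: I_D = (k_n/2)(V_GS − V_t)² = (0.64/2)×(2.79 − 2)² = 0.32×0.786² = 0.198 mA.
V_DS = V_DD − I_D·R_D = 14 − 0.198×1.5 = 13.7 V.
Saturation requires V_DS ≥ V_GS − V_t = 0.786 V; 13.7 ≥ 0.786 ✓.

I_D ≈ 0.2 mA, V_DS ≈ 14 V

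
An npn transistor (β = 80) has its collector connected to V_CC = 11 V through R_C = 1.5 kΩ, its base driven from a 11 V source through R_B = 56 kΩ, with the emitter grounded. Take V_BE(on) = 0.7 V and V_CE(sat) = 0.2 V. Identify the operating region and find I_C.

saturation; I_C ≈ 7.2 mA

Assume active: I_B = (11 − 0.7)/56 = 0.184 mA, giving I_C = β·I_B = 14.7 mA.
But then V_CE = 11 − 14.7×1.5 = -11.1 V < V_CE(sat) = 0.2 V — impossible in the active region.
So the transistor is saturated. With V_CE = 0.2 V, I_C = (V_CC − 0.2)/R_C = 10.8/1.5 = 7.2 mA.
Check: β·I_B = 14.7 mA > I_C = 7.2 mA, confirming saturation.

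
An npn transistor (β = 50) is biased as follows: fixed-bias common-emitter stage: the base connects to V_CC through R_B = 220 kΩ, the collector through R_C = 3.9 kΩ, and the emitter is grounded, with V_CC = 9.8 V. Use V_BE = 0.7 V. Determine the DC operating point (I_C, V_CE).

Base loop: V_CC = I_B·R_B + V_BE, so I_B = (9.8 − 0.7)/220 kΩ = 0.0414 mA.
In the active region I_C = β·I_B = 50 × 0.0414 = 2.07 mA.
Collector loop: V_CE = V_CC − I_C·R_C = 9.8 − 2.07×3.9 = 1.73 V.
Since V_CE = 1.73 V > V_CE(sat) ≈ 0.2 V, the transistor is in the active region as assumed.

I_C ≈ 2.1 mA, V_CE ≈ 1.7 V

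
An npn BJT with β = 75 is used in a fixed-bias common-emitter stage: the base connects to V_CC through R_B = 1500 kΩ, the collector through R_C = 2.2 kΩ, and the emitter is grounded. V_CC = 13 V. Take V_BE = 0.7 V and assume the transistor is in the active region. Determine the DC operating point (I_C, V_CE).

Base loop: V_CC = I_B·R_B + V_BE, so I_B = (13 − 0.7)/1500 kΩ = 0.0082 mA.
In the active region I_C = β·I_B = 75 × 0.0082 = 0.615 mA.
Collector loop: V_CE = V_CC − I_C·R_C = 13 − 0.615×2.2 = 11.6 V.
Since V_CE = 11.6 V > V_CE(sat) ≈ 0.2 V, the transistor is in the active region as assumed.

I_C ≈ 0.62 mA, V_CE ≈ 12 V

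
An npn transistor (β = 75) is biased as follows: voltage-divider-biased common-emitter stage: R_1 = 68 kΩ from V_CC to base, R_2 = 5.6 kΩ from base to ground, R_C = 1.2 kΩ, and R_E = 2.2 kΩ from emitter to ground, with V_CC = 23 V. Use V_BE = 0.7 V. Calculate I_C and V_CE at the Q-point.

Thevenize the base divider: V_Th = V_CC·R_2/(R_1+R_2) = 23×5.6/73.6 = 1.75 V, R_Th = R_1‖R_2 = 5.17 kΩ.
Base-emitter loop: V_Th = I_B·R_Th + V_BE + (β+1)I_B·R_E, so I_B = (1.75 − 0.7) / (5.17 + 76×2.2) = 0.00609 mA.
I_C = β·I_B = 75×0.00609 = 0.457 mA, and I_E = (β+1)I_B = 0.463 mA.
V_CE = V_CC − I_C·R_C − I_E·R_E = 23 − 0.457×1.2 − 0.463×2.2 = 21.4 V.
V_CE = 21.4 V > 0.2 V confirms active-region operation.

I_C ≈ 0.46 mA, V_CE ≈ 21 V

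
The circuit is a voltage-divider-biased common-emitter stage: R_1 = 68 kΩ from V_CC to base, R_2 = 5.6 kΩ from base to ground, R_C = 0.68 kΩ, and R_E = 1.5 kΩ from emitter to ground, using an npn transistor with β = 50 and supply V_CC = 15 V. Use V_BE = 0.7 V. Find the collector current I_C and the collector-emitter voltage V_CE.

Thevenize the base divider: V_Th = V_CC·R_2/(R_1+R_2) = 15×5.6/73.6 = 1.14 V, R_Th = R_1‖R_2 = 5.17 kΩ.
Base-emitter loop: V_Th = I_B·R_Th + V_BE + (β+1)I_B·R_E, so I_B = (1.14 − 0.7) / (5.17 + 51×1.5) = 0.0054 mA.
I_C = β·I_B = 50×0.0054 = 0.27 mA, and I_E = (β+1)I_B = 0.276 mA.
V_CE = V_CC − I_C·R_C − I_E·R_E = 15 − 0.27×0.68 − 0.276×1.5 = 14.4 V.
V_CE = 14.4 V > 0.2 V confirms active-region operation.

I_C ≈ 0.27 mA, V_CE ≈ 14 V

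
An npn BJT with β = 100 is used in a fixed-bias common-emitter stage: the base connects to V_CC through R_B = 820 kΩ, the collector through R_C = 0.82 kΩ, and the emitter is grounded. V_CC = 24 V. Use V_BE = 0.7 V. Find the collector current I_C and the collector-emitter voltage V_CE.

I_C ≈ 2.8 mA, V_CE ≈ 22 V

Base loop: V_CC = I_B·R_B + V_BE, so I_B = (24 − 0.7)/820 kΩ = 0.0284 mA.
In the active region I_C = β·I_B = 100 × 0.0284 = 2.84 mA.
Collector loop: V_CE = V_CC − I_C·R_C = 24 − 2.84×0.82 = 21.7 V.
Since V_CE = 21.7 V > V_CE(sat) ≈ 0.2 V, the transistor is in the active region as assumed.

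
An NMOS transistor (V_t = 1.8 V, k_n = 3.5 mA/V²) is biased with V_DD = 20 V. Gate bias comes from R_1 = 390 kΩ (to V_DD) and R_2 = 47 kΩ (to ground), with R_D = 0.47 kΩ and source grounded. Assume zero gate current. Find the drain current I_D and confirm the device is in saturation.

I_D ≈ 0.22 mA

V_G = V_DD·R_2/(R_1+R_2) = 20×47/437 = 2.15 V. With the source grounded, V_GS = V_G = 2.15 V.
Assume saturation: I_D = (k_n/2)(V_GS − V_t)² = (3.5/2)×(2.15 − 1.8)² = 1.75×0.351² = 0.216 mA.
V_DS = V_DD − I_D·R_D = 20 − 0.216×0.47 = 19.9 V.
Saturation requires V_DS ≥ V_GS − V_t = 0.351 V; 19.9 ≥ 0.351 ✓.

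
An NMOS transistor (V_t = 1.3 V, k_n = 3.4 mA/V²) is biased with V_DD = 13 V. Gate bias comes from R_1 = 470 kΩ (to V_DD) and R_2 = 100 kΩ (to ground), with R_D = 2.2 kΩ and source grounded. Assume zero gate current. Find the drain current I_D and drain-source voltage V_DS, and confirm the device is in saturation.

V_G = V_DD·R_2/(R_1+R_2) = 13×100/570 = 2.28 V. With the source grounded, V_GS = V_G = 2.28 V.
Assume saturation: I_D = (k_n/2)(V_GS − V_t)² = (3.4/2)×(2.28 − 1.3)² = 1.7×0.981² = 1.64 mA.
V_DS = V_DD − I_D·R_D = 13 − 1.64×2.2 = 9.4 V.
Saturation requires V_DS ≥ V_GS − V_t = 0.981 V; 9.4 ≥ 0.981 ✓.

I_D ≈ 1.6 mA, V_DS ≈ 9.4 V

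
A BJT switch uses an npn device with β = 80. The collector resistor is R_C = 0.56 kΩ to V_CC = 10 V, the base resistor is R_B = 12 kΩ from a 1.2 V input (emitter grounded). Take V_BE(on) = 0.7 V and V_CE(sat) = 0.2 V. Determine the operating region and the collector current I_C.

active; I_C ≈ 3.3 mA

Assume active. Base-emitter loop: I_B = (V_BB − V_BE)/R_B = (1.2 − 0.7)/12 = 0.0417 mA.
I_C = β·I_B = 80×0.0417 = 3.33 mA.
V_CE = V_CC − I_C·R_C = 10 − 3.33×0.56 = 8.13 V > V_CE(sat), so the active-region assumption holds.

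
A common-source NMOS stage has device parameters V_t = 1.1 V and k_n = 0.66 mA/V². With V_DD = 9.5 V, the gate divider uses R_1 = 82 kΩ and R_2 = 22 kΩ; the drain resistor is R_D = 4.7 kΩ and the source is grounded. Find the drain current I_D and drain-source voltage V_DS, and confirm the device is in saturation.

V_G = V_DD·R_2/(R_1+R_2) = 9.5×22/104 = 2.01 V. With the source grounded, V_GS = V_G = 2.01 V.
Assume saturation: I_D = (k_n/2)(V_GS − V_t)² = (0.66/2)×(2.01 − 1.1)² = 0.33×0.91² = 0.273 mA.
V_DS = V_DD − I_D·R_D = 9.5 − 0.273×4.7 = 8.22 V.
Saturation requires V_DS ≥ V_GS − V_t = 0.91 V; 8.22 ≥ 0.91 ✓.

I_D ≈ 0.27 mA, V_DS ≈ 8.2 V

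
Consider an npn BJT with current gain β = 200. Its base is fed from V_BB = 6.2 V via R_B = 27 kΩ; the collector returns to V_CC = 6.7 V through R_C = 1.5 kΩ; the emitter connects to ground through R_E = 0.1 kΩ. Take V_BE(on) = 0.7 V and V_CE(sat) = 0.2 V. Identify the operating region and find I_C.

Assume active: I_B = (6.2 − 0.7)/(27 + 201×0.1) = 0.117 mA, I_C = β·I_B = 23.4 mA.
Then V_CE = 6.7 − 23.4×1.5 − 23.5×0.1 = -30.7 V < 0.2 V — the active assumption fails.
Re-solve with V_CE = 0.2 V. KCL at the emitter: V_E/R_E = (V_BB−0.7−V_E)/R_B + (V_CC−0.2−V_E)/R_C, giving V_E = 0.424 V.
I_C = (V_CC − 0.2 − V_E)/R_C = (6.5 − 0.424)/1.5 = 4.05 mA.
Check: I_B = (5.5 − 0.424)/27 = 0.188 mA, and β·I_B = 37.6 mA > I_C, confirming saturation.

saturation; I_C ≈ 4.1 mA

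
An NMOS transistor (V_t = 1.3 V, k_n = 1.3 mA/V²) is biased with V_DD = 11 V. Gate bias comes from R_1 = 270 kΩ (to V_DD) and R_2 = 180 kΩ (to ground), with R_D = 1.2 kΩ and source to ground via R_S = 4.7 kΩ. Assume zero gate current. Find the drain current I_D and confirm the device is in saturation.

I_D ≈ 0.48 mA

V_G = V_DD·R_2/(R_1+R_2) = 11×180/450 = 4.4 V.
Assume saturation: I_D = (k_n/2)(V_GS − V_t)² with V_GS = V_G − I_D·R_S = 4.4 − 4.7·I_D.
Substituting gives 14.4·I_D² − 19.9·I_D + 6.25 = 0, with roots I_D = 0.477 or 0.912 mA.
The root I_D = 0.912 mA gives V_GS = 0.116 V ≤ V_t, so take I_D = 0.477 mA.
Then V_GS = 2.16 V and V_DS = V_DD − I_D(R_D+R_S) = 11 − 0.477×5.9 = 8.18 V.
Saturation requires V_DS ≥ V_GS − V_t = 0.857 V; 8.18 ≥ 0.857 ✓.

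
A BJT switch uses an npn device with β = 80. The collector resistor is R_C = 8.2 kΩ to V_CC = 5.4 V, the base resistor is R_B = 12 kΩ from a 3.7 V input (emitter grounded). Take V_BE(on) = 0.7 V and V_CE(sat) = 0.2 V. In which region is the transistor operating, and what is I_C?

Assume active: I_B = (3.7 − 0.7)/12 = 0.25 mA, giving I_C = β·I_B = 20 mA.
But then V_CE = 5.4 − 20×8.2 = -159 V < V_CE(sat) = 0.2 V — impossible in the active region.
So the transistor is saturated. With V_CE = 0.2 V, I_C = (V_CC − 0.2)/R_C = 5.2/8.2 = 0.634 mA.
Check: β·I_B = 20 mA > I_C = 0.634 mA, confirming saturation.

saturation; I_C ≈ 0.63 mA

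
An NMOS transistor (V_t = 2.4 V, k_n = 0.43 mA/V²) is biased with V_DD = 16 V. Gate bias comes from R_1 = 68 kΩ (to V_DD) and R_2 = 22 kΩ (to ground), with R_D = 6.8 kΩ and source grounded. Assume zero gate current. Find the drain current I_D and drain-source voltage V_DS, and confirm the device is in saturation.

I_D ≈ 0.49 mA, V_DS ≈ 13 V

V_G = V_DD·R_2/(R_1+R_2) = 16×22/90 = 3.91 V. With the source grounded, V_GS = V_G = 3.91 V.
Assume saturation: I_D = (k_n/2)(V_GS − V_t)² = (0.43/2)×(3.91 − 2.4)² = 0.215×1.51² = 0.491 mA.
V_DS = V_DD − I_D·R_D = 16 − 0.491×6.8 = 12.7 V.
Saturation requires V_DS ≥ V_GS − V_t = 1.51 V; 12.7 ≥ 1.51 ✓.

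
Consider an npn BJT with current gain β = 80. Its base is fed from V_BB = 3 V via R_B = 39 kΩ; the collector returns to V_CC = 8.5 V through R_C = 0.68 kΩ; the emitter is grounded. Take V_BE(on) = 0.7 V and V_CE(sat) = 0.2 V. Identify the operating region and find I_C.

active; I_C ≈ 4.7 mA

Assume active. Base-emitter loop: I_B = (V_BB − V_BE)/R_B = (3 − 0.7)/39 = 0.059 mA.
I_C = β·I_B = 80×0.059 = 4.72 mA.
V_CE = V_CC − I_C·R_C = 8.5 − 4.72×0.68 = 5.29 V > V_CE(sat), so the active-region assumption holds.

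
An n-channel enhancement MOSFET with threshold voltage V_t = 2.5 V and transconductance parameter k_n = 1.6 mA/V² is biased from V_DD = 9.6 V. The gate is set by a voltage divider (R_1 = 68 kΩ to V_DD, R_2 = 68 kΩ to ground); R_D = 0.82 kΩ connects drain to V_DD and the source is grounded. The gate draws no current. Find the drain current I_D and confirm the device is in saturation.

I_D ≈ 4.2 mA

V_G = V_DD·R_2/(R_1+R_2) = 9.6×68/136 = 4.8 V. With the source grounded, V_GS = V_G = 4.8 V.
Assume saturation: I_D = (k_n/2)(V_GS − V_t)² = (1.6/2)×(4.8 − 2.5)² = 0.8×2.3² = 4.23 mA.
V_DS = V_DD − I_D·R_D = 9.6 − 4.23×0.82 = 6.13 V.
Saturation requires V_DS ≥ V_GS − V_t = 2.3 V; 6.13 ≥ 2.3 ✓.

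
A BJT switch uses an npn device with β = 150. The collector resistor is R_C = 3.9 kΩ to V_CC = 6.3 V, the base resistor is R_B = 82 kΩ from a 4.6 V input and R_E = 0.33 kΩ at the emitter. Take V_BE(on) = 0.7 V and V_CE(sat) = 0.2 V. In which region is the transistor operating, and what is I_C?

saturation; I_C ≈ 1.4 mA

Assume active: I_B = (4.6 − 0.7)/(82 + 151×0.33) = 0.0296 mA, I_C = β·I_B = 4.44 mA.
Then V_CE = 6.3 − 4.44×3.9 − 4.47×0.33 = -12.5 V < 0.2 V — the active assumption fails.
Re-solve with V_CE = 0.2 V. KCL at the emitter: V_E/R_E = (V_BB−0.7−V_E)/R_B + (V_CC−0.2−V_E)/R_C, giving V_E = 0.489 V.
I_C = (V_CC − 0.2 − V_E)/R_C = (6.1 − 0.489)/3.9 = 1.44 mA.
Check: I_B = (3.9 − 0.489)/82 = 0.0416 mA, and β·I_B = 6.24 mA > I_C, confirming saturation.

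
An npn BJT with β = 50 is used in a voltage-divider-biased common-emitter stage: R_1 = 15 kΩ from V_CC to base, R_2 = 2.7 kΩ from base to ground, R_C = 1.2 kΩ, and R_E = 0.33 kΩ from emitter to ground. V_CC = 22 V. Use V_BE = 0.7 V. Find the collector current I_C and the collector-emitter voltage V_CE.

I_C ≈ 6.9 mA, V_CE ≈ 11 V

Thevenize the base divider: V_Th = V_CC·R_2/(R_1+R_2) = 22×2.7/17.7 = 3.36 V, R_Th = R_1‖R_2 = 2.29 kΩ.
Base-emitter loop: V_Th = I_B·R_Th + V_BE + (β+1)I_B·R_E, so I_B = (3.36 − 0.7) / (2.29 + 51×0.33) = 0.139 mA.
I_C = β·I_B = 50×0.139 = 6.95 mA, and I_E = (β+1)I_B = 7.09 mA.
V_CE = V_CC − I_C·R_C − I_E·R_E = 22 − 6.95×1.2 − 7.09×0.33 = 11.3 V.
V_CE = 11.3 V > 0.2 V confirms active-region operation.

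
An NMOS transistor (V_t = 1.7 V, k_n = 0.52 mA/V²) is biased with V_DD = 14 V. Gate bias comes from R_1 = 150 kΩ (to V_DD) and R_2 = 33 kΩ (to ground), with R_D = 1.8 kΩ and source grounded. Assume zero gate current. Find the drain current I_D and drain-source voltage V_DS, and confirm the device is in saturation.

V_G = V_DD·R_2/(R_1+R_2) = 14×33/183 = 2.52 V. With the source grounded, V_GS = V_G = 2.52 V.
Assume saturation: I_D = (k_n/2)(V_GS − V_t)² = (0.52/2)×(2.52 − 1.7)² = 0.26×0.825² = 0.177 mA.
V_DS = V_DD − I_D·R_D = 14 − 0.177×1.8 = 13.7 V.
Saturation requires V_DS ≥ V_GS − V_t = 0.825 V; 13.7 ≥ 0.825 ✓.

I_D ≈ 0.18 mA, V_DS ≈ 14 V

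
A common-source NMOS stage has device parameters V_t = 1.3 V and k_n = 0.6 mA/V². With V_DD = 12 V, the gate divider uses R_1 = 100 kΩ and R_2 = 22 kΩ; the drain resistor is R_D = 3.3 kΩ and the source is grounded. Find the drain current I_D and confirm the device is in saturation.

I_D ≈ 0.22 mA

V_G = V_DD·R_2/(R_1+R_2) = 12×22/122 = 2.16 V. With the source grounded, V_GS = V_G = 2.16 V.
Assume saturation: I_D = (k_n/2)(V_GS − V_t)² = (0.6/2)×(2.16 − 1.3)² = 0.3×0.864² = 0.224 mA.
V_DS = V_DD − I_D·R_D = 12 − 0.224×3.3 = 11.3 V.
Saturation requires V_DS ≥ V_GS − V_t = 0.864 V; 11.3 ≥ 0.864 ✓.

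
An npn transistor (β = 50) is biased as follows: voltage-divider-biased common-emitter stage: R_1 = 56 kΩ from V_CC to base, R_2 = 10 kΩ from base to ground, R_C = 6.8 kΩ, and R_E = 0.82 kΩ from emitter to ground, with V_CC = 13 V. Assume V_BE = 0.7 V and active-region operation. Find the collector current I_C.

I_C ≈ 1.3 mA

Thevenize the base divider: V_Th = V_CC·R_2/(R_1+R_2) = 13×10/66 = 1.97 V, R_Th = R_1‖R_2 = 8.48 kΩ.
Base-emitter loop: V_Th = I_B·R_Th + V_BE + (β+1)I_B·R_E, so I_B = (1.97 − 0.7) / (8.48 + 51×0.82) = 0.0252 mA.
I_C = β·I_B = 50×0.0252 = 1.26 mA, and I_E = (β+1)I_B = 1.29 mA.
V_CE = V_CC − I_C·R_C − I_E·R_E = 13 − 1.26×6.8 − 1.29×0.82 = 3.36 V.
V_CE = 3.36 V > 0.2 V confirms active-region operation.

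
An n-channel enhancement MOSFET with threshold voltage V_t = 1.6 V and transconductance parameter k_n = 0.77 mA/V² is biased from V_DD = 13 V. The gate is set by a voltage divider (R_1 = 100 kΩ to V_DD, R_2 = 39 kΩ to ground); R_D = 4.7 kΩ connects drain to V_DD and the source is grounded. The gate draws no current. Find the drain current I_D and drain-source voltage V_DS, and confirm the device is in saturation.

V_G = V_DD·R_2/(R_1+R_2) = 13×39/139 = 3.65 V. With the source grounded, V_GS = V_G = 3.65 V.
Assume saturation: I_D = (k_n/2)(V_GS − V_t)² = (0.77/2)×(3.65 − 1.6)² = 0.385×2.05² = 1.61 mA.
V_DS = V_DD − I_D·R_D = 13 − 1.61×4.7 = 5.41 V.
Saturation requires V_DS ≥ V_GS − V_t = 2.05 V; 5.41 ≥ 2.05 ✓.

I_D ≈ 1.6 mA, V_DS ≈ 5.4 V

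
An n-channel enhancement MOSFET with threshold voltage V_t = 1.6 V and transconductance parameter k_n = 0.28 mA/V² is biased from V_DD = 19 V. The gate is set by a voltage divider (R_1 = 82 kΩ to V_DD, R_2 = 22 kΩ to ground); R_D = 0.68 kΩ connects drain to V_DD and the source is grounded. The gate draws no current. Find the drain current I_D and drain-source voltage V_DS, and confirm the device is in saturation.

I_D ≈ 0.82 mA, V_DS ≈ 18 V

V_G = V_DD·R_2/(R_1+R_2) = 19×22/104 = 4.02 V. With the source grounded, V_GS = V_G = 4.02 V.
Assume saturation: I_D = (k_n/2)(V_GS − V_t)² = (0.28/2)×(4.02 − 1.6)² = 0.14×2.42² = 0.819 mA.
V_DS = V_DD − I_D·R_D = 19 − 0.819×0.68 = 18.4 V.
Saturation requires V_DS ≥ V_GS − V_t = 2.42 V; 18.4 ≥ 2.42 ✓.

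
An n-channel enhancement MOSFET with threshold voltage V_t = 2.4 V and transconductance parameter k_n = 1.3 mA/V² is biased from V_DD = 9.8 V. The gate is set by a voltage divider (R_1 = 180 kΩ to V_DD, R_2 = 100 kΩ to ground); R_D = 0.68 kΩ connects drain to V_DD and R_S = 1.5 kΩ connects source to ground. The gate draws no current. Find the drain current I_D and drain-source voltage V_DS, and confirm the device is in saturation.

V_G = V_DD·R_2/(R_1+R_2) = 9.8×100/280 = 3.5 V.
Assume saturation: I_D = (k_n/2)(V_GS − V_t)² with V_GS = V_G − I_D·R_S = 3.5 − 1.5·I_D.
Substituting gives 1.46·I_D² − 3.15·I_D + 0.787 = 0, with roots I_D = 0.289 or 1.86 mA.
The root I_D = 1.86 mA gives V_GS = 0.708 V ≤ V_t, so take I_D = 0.289 mA.
Then V_GS = 3.07 V and V_DS = V_DD − I_D(R_D+R_S) = 9.8 − 0.289×2.18 = 9.17 V.
Saturation requires V_DS ≥ V_GS − V_t = 0.667 V; 9.17 ≥ 0.667 ✓.

I_D ≈ 0.29 mA, V_DS ≈ 9.2 V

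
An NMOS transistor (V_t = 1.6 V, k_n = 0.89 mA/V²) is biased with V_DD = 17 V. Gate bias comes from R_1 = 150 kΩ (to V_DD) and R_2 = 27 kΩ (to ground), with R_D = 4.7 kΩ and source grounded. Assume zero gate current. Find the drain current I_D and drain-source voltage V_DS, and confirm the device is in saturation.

V_G = V_DD·R_2/(R_1+R_2) = 17×27/177 = 2.59 V. With the source grounded, V_GS = V_G = 2.59 V.
Assume saturation: I_D = (k_n/2)(V_GS − V_t)² = (0.89/2)×(2.59 − 1.6)² = 0.445×0.993² = 0.439 mA.
V_DS = V_DD − I_D·R_D = 17 − 0.439×4.7 = 14.9 V.
Saturation requires V_DS ≥ V_GS − V_t = 0.993 V; 14.9 ≥ 0.993 ✓.

I_D ≈ 0.44 mA, V_DS ≈ 15 V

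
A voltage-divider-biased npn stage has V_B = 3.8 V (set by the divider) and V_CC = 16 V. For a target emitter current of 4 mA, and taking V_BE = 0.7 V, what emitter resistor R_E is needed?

R_E ≈ 0.77 kΩ

V_E = V_B − V_BE = 3.8 − 0.7 = 3.1 V.
R_E = V_E / I_E = 3.1 / 4 = 0.775 kΩ.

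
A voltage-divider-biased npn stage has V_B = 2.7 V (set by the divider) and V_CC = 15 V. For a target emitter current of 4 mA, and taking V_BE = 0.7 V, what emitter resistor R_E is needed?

V_E = V_B − V_BE = 2.7 − 0.7 = 2 V.
R_E = V_E / I_E = 2 / 4 = 0.5 kΩ.

R_E ≈ 0.5 kΩ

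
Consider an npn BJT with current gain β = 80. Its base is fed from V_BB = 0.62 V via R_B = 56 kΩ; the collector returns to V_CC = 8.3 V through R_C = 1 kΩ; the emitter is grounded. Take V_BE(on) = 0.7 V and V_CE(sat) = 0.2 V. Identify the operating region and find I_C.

cutoff; I_C ≈ 0

V_BB = 0.62 V ≤ V_BE(on) = 0.7 V, so the base-emitter junction is not forward biased.
The transistor is in cutoff: I_B = I_C = 0.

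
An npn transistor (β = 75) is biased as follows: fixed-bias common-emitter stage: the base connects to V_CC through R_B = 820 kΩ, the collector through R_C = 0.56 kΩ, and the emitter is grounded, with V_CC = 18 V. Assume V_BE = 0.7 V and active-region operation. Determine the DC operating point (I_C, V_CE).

I_C ≈ 1.6 mA, V_CE ≈ 17 V

Base loop: V_CC = I_B·R_B + V_BE, so I_B = (18 − 0.7)/820 kΩ = 0.0211 mA.
In the active region I_C = β·I_B = 75 × 0.0211 = 1.58 mA.
Collector loop: V_CE = V_CC − I_C·R_C = 18 − 1.58×0.56 = 17.1 V.
Since V_CE = 17.1 V > V_CE(sat) ≈ 0.2 V, the transistor is in the active region as assumed.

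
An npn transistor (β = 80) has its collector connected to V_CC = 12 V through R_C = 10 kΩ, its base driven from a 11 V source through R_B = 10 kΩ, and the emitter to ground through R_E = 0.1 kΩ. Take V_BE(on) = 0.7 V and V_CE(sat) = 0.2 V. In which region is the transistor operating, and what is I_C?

Assume active: I_B = (11 − 0.7)/(10 + 81×0.1) = 0.569 mA, I_C = β·I_B = 45.5 mA.
Then V_CE = 12 − 45.5×10 − 46.1×0.1 = -448 V < 0.2 V — the active assumption fails.
Re-solve with V_CE = 0.2 V. KCL at the emitter: V_E/R_E = (V_BB−0.7−V_E)/R_B + (V_CC−0.2−V_E)/R_C, giving V_E = 0.217 V.
I_C = (V_CC − 0.2 − V_E)/R_C = (11.8 − 0.217)/10 = 1.16 mA.
Check: I_B = (10.3 − 0.217)/10 = 1.01 mA, and β·I_B = 80.7 mA > I_C, confirming saturation.

saturation; I_C ≈ 1.2 mA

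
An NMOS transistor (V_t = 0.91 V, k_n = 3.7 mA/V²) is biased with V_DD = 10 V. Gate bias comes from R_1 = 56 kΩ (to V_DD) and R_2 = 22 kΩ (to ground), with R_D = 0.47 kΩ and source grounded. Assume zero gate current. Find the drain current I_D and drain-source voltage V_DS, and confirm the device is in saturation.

I_D ≈ 6.8 mA, V_DS ≈ 6.8 V

V_G = V_DD·R_2/(R_1+R_2) = 10×22/78 = 2.82 V. With the source grounded, V_GS = V_G = 2.82 V.
Assume saturation: I_D = (k_n/2)(V_GS − V_t)² = (3.7/2)×(2.82 − 0.91)² = 1.85×1.91² = 6.75 mA.
V_DS = V_DD − I_D·R_D = 10 − 6.75×0.47 = 6.83 V.
Saturation requires V_DS ≥ V_GS − V_t = 1.91 V; 6.83 ≥ 1.91 ✓.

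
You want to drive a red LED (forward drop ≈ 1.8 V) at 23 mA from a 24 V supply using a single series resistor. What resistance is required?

R ≈ 0.97 kΩ

The resistor drops V_S − V_D = 24 − 1.8 = 22.2 V at 23 mA.
R = 22.2 V / 23 mA = 0.965 kΩ.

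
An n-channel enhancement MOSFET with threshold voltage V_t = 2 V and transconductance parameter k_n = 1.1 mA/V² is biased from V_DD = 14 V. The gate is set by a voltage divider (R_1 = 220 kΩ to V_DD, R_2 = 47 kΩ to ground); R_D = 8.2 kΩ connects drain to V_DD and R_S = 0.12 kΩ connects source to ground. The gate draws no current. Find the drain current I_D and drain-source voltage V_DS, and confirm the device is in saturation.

V_G = V_DD·R_2/(R_1+R_2) = 14×47/267 = 2.46 V.
Assume saturation: I_D = (k_n/2)(V_GS − V_t)² with V_GS = V_G − I_D·R_S = 2.46 − 0.12·I_D.
Substituting gives 0.00792·I_D² − 1.06·I_D + 0.119 = 0, with roots I_D = 0.112 or 134 mA.
The root I_D = 134 mA gives V_GS = -13.6 V ≤ V_t, so take I_D = 0.112 mA.
Then V_GS = 2.45 V and V_DS = V_DD − I_D(R_D+R_S) = 14 − 0.112×8.32 = 13.1 V.
Saturation requires V_DS ≥ V_GS − V_t = 0.451 V; 13.1 ≥ 0.451 ✓.

I_D ≈ 0.11 mA, V_DS ≈ 13 V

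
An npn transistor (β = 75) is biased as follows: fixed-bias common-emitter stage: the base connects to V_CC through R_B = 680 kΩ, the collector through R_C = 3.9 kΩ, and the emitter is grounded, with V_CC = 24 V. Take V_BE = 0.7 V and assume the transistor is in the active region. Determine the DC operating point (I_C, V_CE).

Base loop: V_CC = I_B·R_B + V_BE, so I_B = (24 − 0.7)/680 kΩ = 0.0343 mA.
In the active region I_C = β·I_B = 75 × 0.0343 = 2.57 mA.
Collector loop: V_CE = V_CC − I_C·R_C = 24 − 2.57×3.9 = 14 V.
Since V_CE = 14 V > V_CE(sat) ≈ 0.2 V, the transistor is in the active region as assumed.

I_C ≈ 2.6 mA, V_CE ≈ 14 V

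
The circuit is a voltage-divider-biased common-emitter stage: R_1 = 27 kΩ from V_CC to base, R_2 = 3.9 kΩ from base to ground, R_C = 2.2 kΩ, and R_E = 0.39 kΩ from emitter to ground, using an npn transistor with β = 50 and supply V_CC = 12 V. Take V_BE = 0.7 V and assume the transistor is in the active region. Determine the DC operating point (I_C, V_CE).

Thevenize the base divider: V_Th = V_CC·R_2/(R_1+R_2) = 12×3.9/30.9 = 1.51 V, R_Th = R_1‖R_2 = 3.41 kΩ.
Base-emitter loop: V_Th = I_B·R_Th + V_BE + (β+1)I_B·R_E, so I_B = (1.51 − 0.7) / (3.41 + 51×0.39) = 0.035 mA.
I_C = β·I_B = 50×0.035 = 1.75 mA, and I_E = (β+1)I_B = 1.78 mA.
V_CE = V_CC − I_C·R_C − I_E·R_E = 12 − 1.75×2.2 − 1.78×0.39 = 7.46 V.
V_CE = 7.46 V > 0.2 V confirms active-region operation.

I_C ≈ 1.7 mA, V_CE ≈ 7.5 V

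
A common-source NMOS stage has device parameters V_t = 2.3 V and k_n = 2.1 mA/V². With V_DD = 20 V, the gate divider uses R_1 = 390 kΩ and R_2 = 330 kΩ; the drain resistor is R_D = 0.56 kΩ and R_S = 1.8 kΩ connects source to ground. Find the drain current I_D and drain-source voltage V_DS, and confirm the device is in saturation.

I_D ≈ 2.9 mA, V_DS ≈ 13 V

V_G = V_DD·R_2/(R_1+R_2) = 20×330/720 = 9.17 V.
Assume saturation: I_D = (k_n/2)(V_GS − V_t)² with V_GS = V_G − I_D·R_S = 9.17 − 1.8·I_D.
Substituting gives 3.4·I_D² − 27·I_D + 49.5 = 0, with roots I_D = 2.89 or 5.03 mA.
The root I_D = 5.03 mA gives V_GS = 0.111 V ≤ V_t, so take I_D = 2.89 mA.
Then V_GS = 3.96 V and V_DS = V_DD − I_D(R_D+R_S) = 20 − 2.89×2.36 = 13.2 V.
Saturation requires V_DS ≥ V_GS − V_t = 1.66 V; 13.2 ≥ 1.66 ✓.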